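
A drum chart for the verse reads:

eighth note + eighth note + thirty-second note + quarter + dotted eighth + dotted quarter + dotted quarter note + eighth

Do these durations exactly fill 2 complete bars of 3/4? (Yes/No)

One bar of 3/4 = 24 thirty-second notes, so 2 bars = 48.
Each duration in thirty-second notes: eighth note = 4; eighth note = 4; thirty-second note = 1; quarter = 8; dotted eighth = 6; dotted quarter = 12; dotted quarter note = 12; eighth = 4.
Total: 4 + 4 + 1 + 8 + 6 + 12 + 12 + 4 = 51.
51 exceeds 48, so the answer is No.

No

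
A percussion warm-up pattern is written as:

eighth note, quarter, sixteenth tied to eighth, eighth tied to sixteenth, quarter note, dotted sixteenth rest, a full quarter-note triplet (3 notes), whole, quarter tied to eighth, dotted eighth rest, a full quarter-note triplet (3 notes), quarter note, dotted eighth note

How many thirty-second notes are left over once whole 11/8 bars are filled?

43

One bar of 11/8 = 44 thirty-second notes.
Express everything in thirty-second notes: eighth note = 4; quarter = 8; sixteenth tied to eighth (sixteenth + eighth) = 6; eighth tied to sixteenth (eighth + sixteenth) = 6; quarter note = 8; dotted sixteenth rest = 3; a full quarter-note triplet (3 notes) (three triplet quarters span one half) = 16; whole = 32; quarter tied to eighth (quarter + eighth) = 12; dotted eighth rest = 6; a full quarter-note triplet (3 notes) (three triplet quarters span one half) = 16; quarter note = 8; dotted eighth note = 6.
Total: 4 + 8 + 6 + 6 + 8 + 3 + 16 + 32 + 12 + 6 + 16 + 8 + 6 = 131.
131 ÷ 44 = 2 complete bars with 43 thirty-second notes remaining.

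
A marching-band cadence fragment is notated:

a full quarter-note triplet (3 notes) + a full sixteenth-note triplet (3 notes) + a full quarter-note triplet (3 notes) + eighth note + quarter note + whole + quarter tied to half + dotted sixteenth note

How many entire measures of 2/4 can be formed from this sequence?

6

One bar of 2/4 = 16 thirty-second notes.
In thirty-second notes: a full quarter-note triplet (3 notes) (three triplet quarters span one half) = 16; a full sixteenth-note triplet (3 notes) (three triplet sixteenths span one eighth) = 4; a full quarter-note triplet (3 notes) (three triplet quarters span one half) = 16; eighth note = 4; quarter note = 8; whole = 32; quarter tied to half (quarter + half) = 24; dotted sixteenth note = 3.
Sum: 16 + 4 + 16 + 4 + 8 + 32 + 24 + 3 = 107.
107 ÷ 16 = 6 complete bars with 11 left over.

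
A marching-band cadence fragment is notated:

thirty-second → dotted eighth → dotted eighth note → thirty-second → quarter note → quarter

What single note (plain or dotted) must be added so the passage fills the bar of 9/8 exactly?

The bar of 9/8 = 36 thirty-second notes.
Each duration in thirty-second notes: thirty-second = 1; dotted eighth = 6; dotted eighth note = 6; thirty-second = 1; quarter note = 8; quarter = 8.
Adding: 1 + 6 + 6 + 1 + 8 + 8 = 30.
Remaining: 36 − 30 = 6 thirty-second notes, which is a dotted eighth note.

dotted eighth note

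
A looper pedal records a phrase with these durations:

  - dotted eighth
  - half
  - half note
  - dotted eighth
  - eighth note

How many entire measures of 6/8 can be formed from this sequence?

One bar of 6/8 = 12 sixteenth notes.
Each duration in sixteenth notes: dotted eighth = 3; half = 8; half note = 8; dotted eighth = 3; eighth note = 2.
Adding: 3 + 8 + 8 + 3 + 2 = 24.
24 ÷ 12 = 2 complete bars with 0 left over.

2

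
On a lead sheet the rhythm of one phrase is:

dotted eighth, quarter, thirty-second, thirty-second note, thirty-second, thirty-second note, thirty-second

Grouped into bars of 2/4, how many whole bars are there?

1

One bar of 2/4 = 16 thirty-second notes.
Express everything in thirty-second notes: dotted eighth = 6; quarter = 8; thirty-second = 1; thirty-second note = 1; thirty-second = 1; thirty-second note = 1; thirty-second = 1.
Altogether 6 + 8 + 1 + 1 + 1 + 1 + 1 = 19.
19 ÷ 16 = 1 complete bar with 3 left over.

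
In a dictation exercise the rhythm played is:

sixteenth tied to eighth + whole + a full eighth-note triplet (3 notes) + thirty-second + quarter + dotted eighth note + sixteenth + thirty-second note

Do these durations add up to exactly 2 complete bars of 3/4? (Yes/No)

No

One bar of 3/4 = 24 thirty-second notes, so 2 bars = 48.
Each duration in thirty-second notes: sixteenth tied to eighth (sixteenth + eighth) = 6; whole = 32; a full eighth-note triplet (3 notes) (three triplet eighths span one quarter) = 8; thirty-second = 1; quarter = 8; dotted eighth note = 6; sixteenth = 2; thirty-second note = 1.
Adding: 6 + 32 + 8 + 1 + 8 + 6 + 2 + 1 = 64.
64 exceeds 48, so the answer is No.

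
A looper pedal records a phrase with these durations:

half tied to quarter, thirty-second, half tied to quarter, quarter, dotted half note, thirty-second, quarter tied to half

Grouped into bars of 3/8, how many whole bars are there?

8

One bar of 3/8 = 12 thirty-second notes.
Convert each value to thirty-second notes: half tied to quarter (half + quarter) = 24; thirty-second = 1; half tied to quarter (half + quarter) = 24; quarter = 8; dotted half note = 24; thirty-second = 1; quarter tied to half (quarter + half) = 24.
Altogether 24 + 1 + 24 + 8 + 24 + 1 + 24 = 106.
106 ÷ 12 = 8 complete bars with 10 left over.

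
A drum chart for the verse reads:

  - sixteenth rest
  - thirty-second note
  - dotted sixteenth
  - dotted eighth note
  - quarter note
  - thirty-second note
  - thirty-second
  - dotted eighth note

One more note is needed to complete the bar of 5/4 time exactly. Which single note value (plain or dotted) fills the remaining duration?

dotted quarter note

The bar of 5/4 = 40 thirty-second notes.
In thirty-second notes: sixteenth rest = 2; thirty-second note = 1; dotted sixteenth = 3; dotted eighth note = 6; quarter note = 8; thirty-second note = 1; thirty-second = 1; dotted eighth note = 6.
Sum: 2 + 1 + 3 + 6 + 8 + 1 + 1 + 6 = 28.
Remaining: 40 − 28 = 12 thirty-second notes, which is a dotted quarter note.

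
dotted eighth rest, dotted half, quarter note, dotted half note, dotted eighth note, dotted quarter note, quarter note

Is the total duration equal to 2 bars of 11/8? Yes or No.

One bar of 11/8 = 22 sixteenth notes, so 2 bars = 44.
Each duration in sixteenth notes: dotted eighth rest = 3; dotted half = 12; quarter note = 4; dotted half note = 12; dotted eighth note = 3; dotted quarter note = 6; quarter note = 4.
Adding: 3 + 12 + 4 + 12 + 3 + 6 + 4 = 44.
44 equals 44, so the answer is Yes.

Yes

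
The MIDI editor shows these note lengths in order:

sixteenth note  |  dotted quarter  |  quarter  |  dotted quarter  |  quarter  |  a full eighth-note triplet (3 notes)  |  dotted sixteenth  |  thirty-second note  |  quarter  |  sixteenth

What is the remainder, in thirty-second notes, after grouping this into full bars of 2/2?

One bar of 2/2 = 32 thirty-second notes.
Each duration in thirty-second notes: sixteenth note = 2; dotted quarter = 12; quarter = 8; dotted quarter = 12; quarter = 8; a full eighth-note triplet (3 notes) (three triplet eighths span one quarter) = 8; dotted sixteenth = 3; thirty-second note = 1; quarter = 8; sixteenth = 2.
Altogether 2 + 12 + 8 + 12 + 8 + 8 + 3 + 1 + 8 + 2 = 64.
64 ÷ 32 = 2 complete bars with 0 thirty-second notes remaining.

0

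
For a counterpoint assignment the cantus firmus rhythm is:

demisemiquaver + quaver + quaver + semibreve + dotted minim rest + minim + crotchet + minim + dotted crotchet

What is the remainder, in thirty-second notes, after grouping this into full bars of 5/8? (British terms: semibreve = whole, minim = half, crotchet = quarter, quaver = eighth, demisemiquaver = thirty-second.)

One bar of 5/8 = 20 thirty-second notes.
Express everything in thirty-second notes: demisemiquaver = 1; quaver = 4; quaver = 4; semibreve = 32; dotted minim rest = 24; minim = 16; crotchet = 8; minim = 16; dotted crotchet = 12.
Adding: 1 + 4 + 4 + 32 + 24 + 16 + 8 + 16 + 12 = 117.
117 ÷ 20 = 5 complete bars with 17 thirty-second notes remaining.

17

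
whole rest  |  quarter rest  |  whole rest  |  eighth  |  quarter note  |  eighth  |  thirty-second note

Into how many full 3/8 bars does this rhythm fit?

7

One bar of 3/8 = 12 thirty-second notes.
Each duration in thirty-second notes: whole rest = 32; quarter rest = 8; whole rest = 32; eighth = 4; quarter note = 8; eighth = 4; thirty-second note = 1.
Adding: 32 + 8 + 32 + 4 + 8 + 4 + 1 = 89.
89 ÷ 12 = 7 complete bars with 5 left over.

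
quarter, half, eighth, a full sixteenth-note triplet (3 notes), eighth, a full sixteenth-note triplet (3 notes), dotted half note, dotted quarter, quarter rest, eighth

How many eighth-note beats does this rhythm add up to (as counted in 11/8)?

22

One eighth-note beat = 2 sixteenth notes.
Working in sixteenth notes: quarter = 4; half = 8; eighth = 2; a full sixteenth-note triplet (3 notes) (three triplet sixteenths span one eighth) = 2; eighth = 2; a full sixteenth-note triplet (3 notes) (three triplet sixteenths span one eighth) = 2; dotted half note = 12; dotted quarter = 6; quarter rest = 4; eighth = 2.
Total: 4 + 8 + 2 + 2 + 2 + 2 + 12 + 6 + 4 + 2 = 44.
44 ÷ 2 = 22 beats.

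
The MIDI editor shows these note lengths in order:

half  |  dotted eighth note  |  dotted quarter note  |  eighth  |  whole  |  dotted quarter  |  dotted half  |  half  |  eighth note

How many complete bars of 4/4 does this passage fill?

One bar of 4/4 = 16 sixteenth notes.
In sixteenth notes: half = 8; dotted eighth note = 3; dotted quarter note = 6; eighth = 2; whole = 16; dotted quarter = 6; dotted half = 12; half = 8; eighth note = 2.
Total: 8 + 3 + 6 + 2 + 16 + 6 + 12 + 8 + 2 = 63.
63 ÷ 16 = 3 complete bars with 15 left over.

3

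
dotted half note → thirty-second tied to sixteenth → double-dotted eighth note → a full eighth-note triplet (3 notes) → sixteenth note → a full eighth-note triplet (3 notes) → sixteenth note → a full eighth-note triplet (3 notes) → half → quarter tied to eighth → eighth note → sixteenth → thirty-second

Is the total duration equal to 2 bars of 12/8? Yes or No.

One bar of 12/8 = 48 thirty-second notes, so 2 bars = 96.
Convert each value to thirty-second notes: dotted half note = 24; thirty-second tied to sixteenth (thirty-second + sixteenth) = 3; double-dotted eighth note = 7; a full eighth-note triplet (3 notes) (three triplet eighths span one quarter) = 8; sixteenth note = 2; a full eighth-note triplet (3 notes) (three triplet eighths span one quarter) = 8; sixteenth note = 2; a full eighth-note triplet (3 notes) (three triplet eighths span one quarter) = 8; half = 16; quarter tied to eighth (quarter + eighth) = 12; eighth note = 4; sixteenth = 2; thirty-second = 1.
Sum: 24 + 3 + 7 + 8 + 2 + 8 + 2 + 8 + 16 + 12 + 4 + 2 + 1 = 97.
97 exceeds 96, so the answer is No.

No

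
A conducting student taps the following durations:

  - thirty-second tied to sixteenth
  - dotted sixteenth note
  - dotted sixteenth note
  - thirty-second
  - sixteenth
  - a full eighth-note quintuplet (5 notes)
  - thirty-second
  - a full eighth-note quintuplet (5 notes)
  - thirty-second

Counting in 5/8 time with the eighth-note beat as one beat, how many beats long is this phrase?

11.5

One eighth-note beat = 4 thirty-second notes.
Convert each value to thirty-second notes: thirty-second tied to sixteenth (thirty-second + sixteenth) = 3; dotted sixteenth note = 3; dotted sixteenth note = 3; thirty-second = 1; sixteenth = 2; a full eighth-note quintuplet (5 notes) (five quintuplet eighths span one half) = 16; thirty-second = 1; a full eighth-note quintuplet (5 notes) (five quintuplet eighths span one half) = 16; thirty-second = 1.
Total: 3 + 3 + 3 + 1 + 2 + 16 + 1 + 16 + 1 = 46.
46 ÷ 4 = 11.5 beats.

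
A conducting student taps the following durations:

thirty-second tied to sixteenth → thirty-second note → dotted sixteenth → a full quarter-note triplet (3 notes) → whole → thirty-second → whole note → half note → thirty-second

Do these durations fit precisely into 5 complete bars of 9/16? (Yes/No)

One bar of 9/16 = 18 thirty-second notes, so 5 bars = 90.
Convert each value to thirty-second notes: thirty-second tied to sixteenth (thirty-second + sixteenth) = 3; thirty-second note = 1; dotted sixteenth = 3; a full quarter-note triplet (3 notes) (three triplet quarters span one half) = 16; whole = 32; thirty-second = 1; whole note = 32; half note = 16; thirty-second = 1.
Sum: 3 + 1 + 3 + 16 + 32 + 1 + 32 + 16 + 1 = 105.
105 exceeds 90, so the answer is No.

No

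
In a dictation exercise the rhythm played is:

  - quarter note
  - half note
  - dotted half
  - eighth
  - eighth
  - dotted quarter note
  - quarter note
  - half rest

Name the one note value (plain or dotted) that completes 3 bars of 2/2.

3 bars of 2/2 = 24 eighth notes.
In eighth notes: quarter note = 2; half note = 4; dotted half = 6; eighth = 1; eighth = 1; dotted quarter note = 3; quarter note = 2; half rest = 4.
Sum: 2 + 4 + 6 + 1 + 1 + 3 + 2 + 4 = 23.
Remaining: 24 − 23 = 1 eighth note, which is a eighth note.

eighth note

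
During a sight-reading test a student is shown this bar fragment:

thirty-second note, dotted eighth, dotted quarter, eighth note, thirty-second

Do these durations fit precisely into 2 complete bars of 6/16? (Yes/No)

One bar of 6/16 = 12 thirty-second notes, so 2 bars = 24.
Express everything in thirty-second notes: thirty-second note = 1; dotted eighth = 6; dotted quarter = 12; eighth note = 4; thirty-second = 1.
Sum: 1 + 6 + 12 + 4 + 1 = 24.
24 equals 24, so the answer is Yes.

Yes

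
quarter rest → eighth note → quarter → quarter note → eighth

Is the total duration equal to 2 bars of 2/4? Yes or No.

One bar of 2/4 = 4 eighth notes, so 2 bars = 8.
Each duration in eighth notes: quarter rest = 2; eighth note = 1; quarter = 2; quarter note = 2; eighth = 1.
Adding: 2 + 1 + 2 + 2 + 1 = 8.
8 equals 8, so the answer is Yes.

Yes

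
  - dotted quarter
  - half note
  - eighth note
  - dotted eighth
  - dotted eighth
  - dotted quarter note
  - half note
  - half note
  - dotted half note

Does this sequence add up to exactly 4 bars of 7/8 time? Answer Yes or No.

One bar of 7/8 = 14 sixteenth notes, so 4 bars = 56.
Each duration in sixteenth notes: dotted quarter = 6; half note = 8; eighth note = 2; dotted eighth = 3; dotted eighth = 3; dotted quarter note = 6; half note = 8; half note = 8; dotted half note = 12.
Total: 6 + 8 + 2 + 3 + 3 + 6 + 8 + 8 + 12 = 56.
56 equals 56, so the answer is Yes.

Yes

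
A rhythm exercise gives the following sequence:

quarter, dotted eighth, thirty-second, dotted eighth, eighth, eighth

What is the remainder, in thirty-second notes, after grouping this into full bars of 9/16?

One bar of 9/16 = 18 thirty-second notes.
In thirty-second notes: quarter = 8; dotted eighth = 6; thirty-second = 1; dotted eighth = 6; eighth = 4; eighth = 4.
Sum: 8 + 6 + 1 + 6 + 4 + 4 = 29.
29 ÷ 18 = 1 complete bar with 11 thirty-second notes remaining.

11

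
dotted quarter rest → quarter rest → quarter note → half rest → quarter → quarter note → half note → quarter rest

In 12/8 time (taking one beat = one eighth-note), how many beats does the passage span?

21

One eighth-note beat = 2 sixteenth notes.
Each duration in sixteenth notes: dotted quarter rest = 6; quarter rest = 4; quarter note = 4; half rest = 8; quarter = 4; quarter note = 4; half note = 8; quarter rest = 4.
Altogether 6 + 4 + 4 + 8 + 4 + 4 + 8 + 4 = 42.
42 ÷ 2 = 21 beats.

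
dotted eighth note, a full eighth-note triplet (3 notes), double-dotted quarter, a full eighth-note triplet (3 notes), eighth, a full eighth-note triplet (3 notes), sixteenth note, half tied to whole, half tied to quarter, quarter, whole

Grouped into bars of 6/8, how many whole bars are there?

One bar of 6/8 = 12 sixteenth notes.
Working in sixteenth notes: dotted eighth note = 3; a full eighth-note triplet (3 notes) (three triplet eighths span one quarter) = 4; double-dotted quarter = 7; a full eighth-note triplet (3 notes) (three triplet eighths span one quarter) = 4; eighth = 2; a full eighth-note triplet (3 notes) (three triplet eighths span one quarter) = 4; sixteenth note = 1; half tied to whole (half + whole) = 24; half tied to quarter (half + quarter) = 12; quarter = 4; whole = 16.
Total: 3 + 4 + 7 + 4 + 2 + 4 + 1 + 24 + 12 + 4 + 16 = 81.
81 ÷ 12 = 6 complete bars with 9 left over.

6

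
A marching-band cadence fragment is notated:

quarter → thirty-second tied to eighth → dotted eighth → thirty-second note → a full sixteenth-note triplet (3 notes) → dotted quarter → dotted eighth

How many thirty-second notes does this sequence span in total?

42

Convert each value to thirty-second notes: quarter = 8; thirty-second tied to eighth (thirty-second + eighth) = 5; dotted eighth = 6; thirty-second note = 1; a full sixteenth-note triplet (3 notes) (three triplet sixteenths span one eighth) = 4; dotted quarter = 12; dotted eighth = 6.
Adding: 8 + 5 + 6 + 1 + 4 + 12 + 6 = 42 thirty-second notes.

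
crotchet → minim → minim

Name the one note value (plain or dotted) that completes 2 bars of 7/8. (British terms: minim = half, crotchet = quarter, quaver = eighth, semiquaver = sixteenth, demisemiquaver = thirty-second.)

2 bars of 7/8 = 14 eighth notes.
Convert each value to eighth notes: crotchet = 2; minim = 4; minim = 4.
Sum: 2 + 4 + 4 = 10.
Remaining: 14 − 10 = 4 eighth notes, which is a half note.

half note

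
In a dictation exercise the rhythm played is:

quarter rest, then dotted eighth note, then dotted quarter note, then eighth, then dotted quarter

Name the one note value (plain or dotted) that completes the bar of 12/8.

dotted eighth note

The bar of 12/8 = 24 sixteenth notes.
Express everything in sixteenth notes: quarter rest = 4; dotted eighth note = 3; dotted quarter note = 6; eighth = 2; dotted quarter = 6.
Altogether 4 + 3 + 6 + 2 + 6 = 21.
Remaining: 24 − 21 = 3 sixteenth notes, which is a dotted eighth note.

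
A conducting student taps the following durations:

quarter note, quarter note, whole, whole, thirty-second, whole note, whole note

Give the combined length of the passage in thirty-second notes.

145

Express everything in thirty-second notes: quarter note = 8; quarter note = 8; whole = 32; whole = 32; thirty-second = 1; whole note = 32; whole note = 32.
Altogether 8 + 8 + 32 + 32 + 1 + 32 + 32 = 145 thirty-second notes.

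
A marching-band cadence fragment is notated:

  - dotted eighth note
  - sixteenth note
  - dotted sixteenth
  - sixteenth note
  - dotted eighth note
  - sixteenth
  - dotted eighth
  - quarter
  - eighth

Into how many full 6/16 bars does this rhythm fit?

3

One bar of 6/16 = 12 thirty-second notes.
Each duration in thirty-second notes: dotted eighth note = 6; sixteenth note = 2; dotted sixteenth = 3; sixteenth note = 2; dotted eighth note = 6; sixteenth = 2; dotted eighth = 6; quarter = 8; eighth = 4.
Total: 6 + 2 + 3 + 2 + 6 + 2 + 6 + 8 + 4 = 39.
39 ÷ 12 = 3 complete bars with 3 left over.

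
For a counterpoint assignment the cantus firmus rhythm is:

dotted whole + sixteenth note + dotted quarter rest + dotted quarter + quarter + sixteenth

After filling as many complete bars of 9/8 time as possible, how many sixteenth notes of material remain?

6

One bar of 9/8 = 18 sixteenth notes.
Working in sixteenth notes: dotted whole = 24; sixteenth note = 1; dotted quarter rest = 6; dotted quarter = 6; quarter = 4; sixteenth = 1.
Altogether 24 + 1 + 6 + 6 + 4 + 1 = 42.
42 ÷ 18 = 2 complete bars with 6 sixteenth notes remaining.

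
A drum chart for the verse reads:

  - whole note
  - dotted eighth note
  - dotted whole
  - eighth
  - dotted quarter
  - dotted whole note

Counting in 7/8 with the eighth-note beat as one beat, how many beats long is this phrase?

37.5

One eighth-note beat = 2 sixteenth notes.
Working in sixteenth notes: whole note = 16; dotted eighth note = 3; dotted whole = 24; eighth = 2; dotted quarter = 6; dotted whole note = 24.
Altogether 16 + 3 + 24 + 2 + 6 + 24 = 75.
75 ÷ 2 = 37.5 beats.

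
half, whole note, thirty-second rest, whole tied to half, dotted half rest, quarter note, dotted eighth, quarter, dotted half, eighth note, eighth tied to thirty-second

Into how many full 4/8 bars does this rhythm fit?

One bar of 4/8 = 16 thirty-second notes.
In thirty-second notes: half = 16; whole note = 32; thirty-second rest = 1; whole tied to half (whole + half) = 48; dotted half rest = 24; quarter note = 8; dotted eighth = 6; quarter = 8; dotted half = 24; eighth note = 4; eighth tied to thirty-second (eighth + thirty-second) = 5.
Adding: 16 + 32 + 1 + 48 + 24 + 8 + 6 + 8 + 24 + 4 + 5 = 176.
176 ÷ 16 = 11 complete bars with 0 left over.

11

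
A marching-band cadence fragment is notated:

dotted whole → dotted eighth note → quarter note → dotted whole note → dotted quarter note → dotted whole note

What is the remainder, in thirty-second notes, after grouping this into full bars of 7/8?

2

One bar of 7/8 = 14 sixteenth notes.
Convert each value to sixteenth notes: dotted whole = 24; dotted eighth note = 3; quarter note = 4; dotted whole note = 24; dotted quarter note = 6; dotted whole note = 24.
Altogether 24 + 3 + 4 + 24 + 6 + 24 = 85.
85 ÷ 14 = 6 complete bars with 1 sixteenth note remaining = 2 thirty-second notes.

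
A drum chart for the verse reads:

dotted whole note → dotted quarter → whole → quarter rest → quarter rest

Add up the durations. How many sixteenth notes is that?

54

Convert each value to sixteenth notes: dotted whole note = 24; dotted quarter = 6; whole = 16; quarter rest = 4; quarter rest = 4.
Adding: 24 + 6 + 16 + 4 + 4 = 54 sixteenth notes.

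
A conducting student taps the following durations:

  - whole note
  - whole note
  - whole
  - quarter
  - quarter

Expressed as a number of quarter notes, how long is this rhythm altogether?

Working in quarter notes: whole note = 4; whole note = 4; whole = 4; quarter = 1; quarter = 1.
Altogether 4 + 4 + 4 + 1 + 1 = 14 quarter notes.

14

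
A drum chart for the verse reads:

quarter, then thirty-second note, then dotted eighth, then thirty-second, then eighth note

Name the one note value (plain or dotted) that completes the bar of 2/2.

dotted quarter note

The bar of 2/2 = 32 thirty-second notes.
Each duration in thirty-second notes: quarter = 8; thirty-second note = 1; dotted eighth = 6; thirty-second = 1; eighth note = 4.
Altogether 8 + 1 + 6 + 1 + 4 = 20.
Remaining: 32 − 20 = 12 thirty-second notes, which is a dotted quarter note.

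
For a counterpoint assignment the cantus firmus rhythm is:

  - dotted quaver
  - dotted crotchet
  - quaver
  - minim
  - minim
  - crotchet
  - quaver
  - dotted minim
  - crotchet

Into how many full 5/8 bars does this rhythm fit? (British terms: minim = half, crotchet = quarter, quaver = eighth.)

One bar of 5/8 = 10 sixteenth notes.
In sixteenth notes: dotted quaver = 3; dotted crotchet = 6; quaver = 2; minim = 8; minim = 8; crotchet = 4; quaver = 2; dotted minim = 12; crotchet = 4.
Altogether 3 + 6 + 2 + 8 + 8 + 4 + 2 + 12 + 4 = 49.
49 ÷ 10 = 4 complete bars with 9 left over.

4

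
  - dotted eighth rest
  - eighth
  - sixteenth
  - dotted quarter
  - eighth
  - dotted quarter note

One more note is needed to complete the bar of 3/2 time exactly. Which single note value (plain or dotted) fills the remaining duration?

The bar of 3/2 = 24 sixteenth notes.
Working in sixteenth notes: dotted eighth rest = 3; eighth = 2; sixteenth = 1; dotted quarter = 6; eighth = 2; dotted quarter note = 6.
Altogether 3 + 2 + 1 + 6 + 2 + 6 = 20.
Remaining: 24 − 20 = 4 sixteenth notes, which is a quarter note.

quarter note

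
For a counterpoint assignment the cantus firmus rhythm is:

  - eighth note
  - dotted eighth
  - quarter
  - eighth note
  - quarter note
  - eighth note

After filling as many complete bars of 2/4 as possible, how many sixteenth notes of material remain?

1

One bar of 2/4 = 8 sixteenth notes.
Working in sixteenth notes: eighth note = 2; dotted eighth = 3; quarter = 4; eighth note = 2; quarter note = 4; eighth note = 2.
Sum: 2 + 3 + 4 + 2 + 4 + 2 = 17.
17 ÷ 8 = 2 complete bars with 1 sixteenth note remaining.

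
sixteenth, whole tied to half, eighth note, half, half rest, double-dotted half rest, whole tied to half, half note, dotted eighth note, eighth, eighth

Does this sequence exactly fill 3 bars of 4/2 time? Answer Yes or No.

One bar of 4/2 = 32 sixteenth notes, so 3 bars = 96.
Working in sixteenth notes: sixteenth = 1; whole tied to half (whole + half) = 24; eighth note = 2; half = 8; half rest = 8; double-dotted half rest = 14; whole tied to half (whole + half) = 24; half note = 8; dotted eighth note = 3; eighth = 2; eighth = 2.
Altogether 1 + 24 + 2 + 8 + 8 + 14 + 24 + 8 + 3 + 2 + 2 = 96.
96 equals 96, so the answer is Yes.

Yes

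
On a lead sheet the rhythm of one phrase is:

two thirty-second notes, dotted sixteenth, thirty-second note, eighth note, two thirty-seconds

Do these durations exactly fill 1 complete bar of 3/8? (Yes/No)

Yes

One bar of 3/8 = 12 thirty-second notes.
Express everything in thirty-second notes: thirty-second note = 1; thirty-second note = 1; dotted sixteenth = 3; thirty-second note = 1; eighth note = 4; thirty-second = 1; thirty-second = 1.
Sum: 1 + 1 + 3 + 1 + 4 + 1 + 1 = 12.
12 equals 12, so the answer is Yes.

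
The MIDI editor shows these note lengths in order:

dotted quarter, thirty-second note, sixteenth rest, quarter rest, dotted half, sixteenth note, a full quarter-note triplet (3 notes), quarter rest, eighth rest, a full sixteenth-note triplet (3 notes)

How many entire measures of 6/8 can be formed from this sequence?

3

One bar of 6/8 = 24 thirty-second notes.
In thirty-second notes: dotted quarter = 12; thirty-second note = 1; sixteenth rest = 2; quarter rest = 8; dotted half = 24; sixteenth note = 2; a full quarter-note triplet (3 notes) (three triplet quarters span one half) = 16; quarter rest = 8; eighth rest = 4; a full sixteenth-note triplet (3 notes) (three triplet sixteenths span one eighth) = 4.
Adding: 12 + 1 + 2 + 8 + 24 + 2 + 16 + 8 + 4 + 4 = 81.
81 ÷ 24 = 3 complete bars with 9 left over.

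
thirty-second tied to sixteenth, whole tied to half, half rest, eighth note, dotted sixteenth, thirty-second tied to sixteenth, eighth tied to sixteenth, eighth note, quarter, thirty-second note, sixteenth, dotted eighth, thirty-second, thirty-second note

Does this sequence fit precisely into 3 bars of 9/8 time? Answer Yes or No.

One bar of 9/8 = 36 thirty-second notes, so 3 bars = 108.
In thirty-second notes: thirty-second tied to sixteenth (thirty-second + sixteenth) = 3; whole tied to half (whole + half) = 48; half rest = 16; eighth note = 4; dotted sixteenth = 3; thirty-second tied to sixteenth (thirty-second + sixteenth) = 3; eighth tied to sixteenth (eighth + sixteenth) = 6; eighth note = 4; quarter = 8; thirty-second note = 1; sixteenth = 2; dotted eighth = 6; thirty-second = 1; thirty-second note = 1.
Adding: 3 + 48 + 16 + 4 + 3 + 3 + 6 + 4 + 8 + 1 + 2 + 6 + 1 + 1 = 106.
106 falls short of 108, so the answer is No.

No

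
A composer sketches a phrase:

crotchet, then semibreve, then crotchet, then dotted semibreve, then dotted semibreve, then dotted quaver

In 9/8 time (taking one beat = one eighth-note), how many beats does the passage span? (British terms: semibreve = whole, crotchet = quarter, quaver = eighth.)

37.5

One eighth-note beat = 2 sixteenth notes.
Working in sixteenth notes: crotchet = 4; semibreve = 16; crotchet = 4; dotted semibreve = 24; dotted semibreve = 24; dotted quaver = 3.
Total: 4 + 16 + 4 + 24 + 24 + 3 = 75.
75 ÷ 2 = 37.5 beats.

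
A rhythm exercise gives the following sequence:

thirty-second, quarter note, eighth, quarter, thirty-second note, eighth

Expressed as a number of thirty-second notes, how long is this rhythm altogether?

26

Working in thirty-second notes: thirty-second = 1; quarter note = 8; eighth = 4; quarter = 8; thirty-second note = 1; eighth = 4.
Total: 1 + 8 + 4 + 8 + 1 + 4 = 26 thirty-second notes.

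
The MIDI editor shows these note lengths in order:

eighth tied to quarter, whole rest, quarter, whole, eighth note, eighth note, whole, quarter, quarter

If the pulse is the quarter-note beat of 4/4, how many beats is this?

One quarter-note beat = 2 eighth notes.
Working in eighth notes: eighth tied to quarter (eighth + quarter) = 3; whole rest = 8; quarter = 2; whole = 8; eighth note = 1; eighth note = 1; whole = 8; quarter = 2; quarter = 2.
Adding: 3 + 8 + 2 + 8 + 1 + 1 + 8 + 2 + 2 = 35.
35 ÷ 2 = 17.5 beats.

17.5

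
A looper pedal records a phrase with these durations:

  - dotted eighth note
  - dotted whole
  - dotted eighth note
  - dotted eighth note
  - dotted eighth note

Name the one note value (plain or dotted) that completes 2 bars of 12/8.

dotted half note

2 bars of 12/8 = 48 sixteenth notes.
In sixteenth notes: dotted eighth note = 3; dotted whole = 24; dotted eighth note = 3; dotted eighth note = 3; dotted eighth note = 3.
Sum: 3 + 24 + 3 + 3 + 3 = 36.
Remaining: 48 − 36 = 12 sixteenth notes, which is a dotted half note.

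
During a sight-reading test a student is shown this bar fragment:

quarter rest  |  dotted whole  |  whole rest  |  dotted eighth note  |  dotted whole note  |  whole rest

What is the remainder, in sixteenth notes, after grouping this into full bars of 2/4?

One bar of 2/4 = 8 sixteenth notes.
Express everything in sixteenth notes: quarter rest = 4; dotted whole = 24; whole rest = 16; dotted eighth note = 3; dotted whole note = 24; whole rest = 16.
Altogether 4 + 24 + 16 + 3 + 24 + 16 = 87.
87 ÷ 8 = 10 complete bars with 7 sixteenth notes remaining.

7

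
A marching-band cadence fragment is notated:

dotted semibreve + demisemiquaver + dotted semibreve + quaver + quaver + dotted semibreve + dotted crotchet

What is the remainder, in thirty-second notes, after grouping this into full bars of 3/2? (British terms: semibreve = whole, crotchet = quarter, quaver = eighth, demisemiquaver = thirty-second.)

21

One bar of 3/2 = 48 thirty-second notes.
Express everything in thirty-second notes: dotted semibreve = 48; demisemiquaver = 1; dotted semibreve = 48; quaver = 4; quaver = 4; dotted semibreve = 48; dotted crotchet = 12.
Sum: 48 + 1 + 48 + 4 + 4 + 48 + 12 = 165.
165 ÷ 48 = 3 complete bars with 21 thirty-second notes remaining.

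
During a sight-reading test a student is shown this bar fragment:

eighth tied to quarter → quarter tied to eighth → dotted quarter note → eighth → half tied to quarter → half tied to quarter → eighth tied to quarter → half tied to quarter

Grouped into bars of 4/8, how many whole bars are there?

7

One bar of 4/8 = 4 eighth notes.
Express everything in eighth notes: eighth tied to quarter (eighth + quarter) = 3; quarter tied to eighth (quarter + eighth) = 3; dotted quarter note = 3; eighth = 1; half tied to quarter (half + quarter) = 6; half tied to quarter (half + quarter) = 6; eighth tied to quarter (eighth + quarter) = 3; half tied to quarter (half + quarter) = 6.
Total: 3 + 3 + 3 + 1 + 6 + 6 + 3 + 6 = 31.
31 ÷ 4 = 7 complete bars with 3 left over.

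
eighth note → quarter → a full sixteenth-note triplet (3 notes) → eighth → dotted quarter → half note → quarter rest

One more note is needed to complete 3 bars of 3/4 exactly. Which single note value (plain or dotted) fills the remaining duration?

half note

3 bars of 3/4 = 18 eighth notes.
Express everything in eighth notes: eighth note = 1; quarter = 2; a full sixteenth-note triplet (3 notes) (three triplet sixteenths span one eighth) = 1; eighth = 1; dotted quarter = 3; half note = 4; quarter rest = 2.
Adding: 1 + 2 + 1 + 1 + 3 + 4 + 2 = 14.
Remaining: 18 − 14 = 4 eighth notes, which is a half note.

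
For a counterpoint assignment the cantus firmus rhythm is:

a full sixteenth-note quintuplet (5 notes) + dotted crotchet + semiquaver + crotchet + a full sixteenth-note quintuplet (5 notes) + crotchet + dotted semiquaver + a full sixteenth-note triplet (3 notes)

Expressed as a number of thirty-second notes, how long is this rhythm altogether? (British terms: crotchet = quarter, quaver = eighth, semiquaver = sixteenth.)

53

Each duration in thirty-second notes: a full sixteenth-note quintuplet (5 notes) (five quintuplet sixteenths span one quarter) = 8; dotted crotchet = 12; semiquaver = 2; crotchet = 8; a full sixteenth-note quintuplet (5 notes) (five quintuplet sixteenths span one quarter) = 8; crotchet = 8; dotted semiquaver = 3; a full sixteenth-note triplet (3 notes) (three triplet sixteenths span one eighth) = 4.
Altogether 8 + 12 + 2 + 8 + 8 + 8 + 3 + 4 = 53 thirty-second notes.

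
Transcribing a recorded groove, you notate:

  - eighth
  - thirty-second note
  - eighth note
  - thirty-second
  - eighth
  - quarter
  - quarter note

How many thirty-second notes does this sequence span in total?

Express everything in thirty-second notes: eighth = 4; thirty-second note = 1; eighth note = 4; thirty-second = 1; eighth = 4; quarter = 8; quarter note = 8.
Sum: 4 + 1 + 4 + 1 + 4 + 8 + 8 = 30 thirty-second notes.

30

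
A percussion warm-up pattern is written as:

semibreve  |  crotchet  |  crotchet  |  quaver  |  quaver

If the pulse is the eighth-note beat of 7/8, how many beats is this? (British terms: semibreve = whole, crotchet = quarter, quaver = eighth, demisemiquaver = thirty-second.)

14

One eighth-note beat = 2 sixteenth notes.
Working in sixteenth notes: semibreve = 16; crotchet = 4; crotchet = 4; quaver = 2; quaver = 2.
Total: 16 + 4 + 4 + 2 + 2 = 28.
28 ÷ 2 = 14 beats.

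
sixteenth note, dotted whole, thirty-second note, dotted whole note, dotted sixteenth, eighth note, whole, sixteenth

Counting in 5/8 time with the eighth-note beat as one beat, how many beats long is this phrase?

One eighth-note beat = 4 thirty-second notes.
Working in thirty-second notes: sixteenth note = 2; dotted whole = 48; thirty-second note = 1; dotted whole note = 48; dotted sixteenth = 3; eighth note = 4; whole = 32; sixteenth = 2.
Altogether 2 + 48 + 1 + 48 + 3 + 4 + 32 + 2 = 140.
140 ÷ 4 = 35 beats.

35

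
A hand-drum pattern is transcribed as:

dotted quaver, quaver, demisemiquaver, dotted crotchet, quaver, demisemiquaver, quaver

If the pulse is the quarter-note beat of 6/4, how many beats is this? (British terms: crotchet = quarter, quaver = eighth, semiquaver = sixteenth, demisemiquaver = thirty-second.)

One quarter-note beat = 8 thirty-second notes.
Express everything in thirty-second notes: dotted quaver = 6; quaver = 4; demisemiquaver = 1; dotted crotchet = 12; quaver = 4; demisemiquaver = 1; quaver = 4.
Altogether 6 + 4 + 1 + 12 + 4 + 1 + 4 = 32.
32 ÷ 8 = 4 beats.

4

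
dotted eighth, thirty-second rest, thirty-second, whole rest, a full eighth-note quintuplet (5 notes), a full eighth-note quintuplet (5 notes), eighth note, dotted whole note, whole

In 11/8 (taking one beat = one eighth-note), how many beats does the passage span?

39

One eighth-note beat = 4 thirty-second notes.
In thirty-second notes: dotted eighth = 6; thirty-second rest = 1; thirty-second = 1; whole rest = 32; a full eighth-note quintuplet (5 notes) (five quintuplet eighths span one half) = 16; a full eighth-note quintuplet (5 notes) (five quintuplet eighths span one half) = 16; eighth note = 4; dotted whole note = 48; whole = 32.
Sum: 6 + 1 + 1 + 32 + 16 + 16 + 4 + 48 + 32 = 156.
156 ÷ 4 = 39 beats.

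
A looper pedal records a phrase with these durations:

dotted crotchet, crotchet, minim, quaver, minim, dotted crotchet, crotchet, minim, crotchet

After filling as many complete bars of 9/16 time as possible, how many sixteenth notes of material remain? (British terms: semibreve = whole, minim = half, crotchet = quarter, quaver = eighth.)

5

One bar of 9/16 = 9 sixteenth notes.
Working in sixteenth notes: dotted crotchet = 6; crotchet = 4; minim = 8; quaver = 2; minim = 8; dotted crotchet = 6; crotchet = 4; minim = 8; crotchet = 4.
Adding: 6 + 4 + 8 + 2 + 8 + 6 + 4 + 8 + 4 = 50.
50 ÷ 9 = 5 complete bars with 5 sixteenth notes remaining.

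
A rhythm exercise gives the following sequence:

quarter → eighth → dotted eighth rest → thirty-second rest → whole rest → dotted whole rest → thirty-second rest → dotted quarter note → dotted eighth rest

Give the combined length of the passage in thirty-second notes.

Express everything in thirty-second notes: quarter = 8; eighth = 4; dotted eighth rest = 6; thirty-second rest = 1; whole rest = 32; dotted whole rest = 48; thirty-second rest = 1; dotted quarter note = 12; dotted eighth rest = 6.
Total: 8 + 4 + 6 + 1 + 32 + 48 + 1 + 12 + 6 = 118 thirty-second notes.

118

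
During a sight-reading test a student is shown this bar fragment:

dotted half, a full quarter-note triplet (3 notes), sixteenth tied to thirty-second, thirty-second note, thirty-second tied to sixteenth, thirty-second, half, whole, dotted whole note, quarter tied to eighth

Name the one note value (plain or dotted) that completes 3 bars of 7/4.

dotted quarter note

3 bars of 7/4 = 168 thirty-second notes.
In thirty-second notes: dotted half = 24; a full quarter-note triplet (3 notes) (three triplet quarters span one half) = 16; sixteenth tied to thirty-second (sixteenth + thirty-second) = 3; thirty-second note = 1; thirty-second tied to sixteenth (thirty-second + sixteenth) = 3; thirty-second = 1; half = 16; whole = 32; dotted whole note = 48; quarter tied to eighth (quarter + eighth) = 12.
Total: 24 + 16 + 3 + 1 + 3 + 1 + 16 + 32 + 48 + 12 = 156.
Remaining: 168 − 156 = 12 thirty-second notes, which is a dotted quarter note.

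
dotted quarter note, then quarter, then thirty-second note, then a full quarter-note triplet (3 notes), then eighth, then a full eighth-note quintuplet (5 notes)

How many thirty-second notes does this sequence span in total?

Express everything in thirty-second notes: dotted quarter note = 12; quarter = 8; thirty-second note = 1; a full quarter-note triplet (3 notes) (three triplet quarters span one half) = 16; eighth = 4; a full eighth-note quintuplet (5 notes) (five quintuplet eighths span one half) = 16.
Altogether 12 + 8 + 1 + 16 + 4 + 16 = 57 thirty-second notes.

57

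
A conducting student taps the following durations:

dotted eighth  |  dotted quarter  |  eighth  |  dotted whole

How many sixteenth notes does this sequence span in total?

Convert each value to sixteenth notes: dotted eighth = 3; dotted quarter = 6; eighth = 2; dotted whole = 24.
Altogether 3 + 6 + 2 + 24 = 35 sixteenth notes.

35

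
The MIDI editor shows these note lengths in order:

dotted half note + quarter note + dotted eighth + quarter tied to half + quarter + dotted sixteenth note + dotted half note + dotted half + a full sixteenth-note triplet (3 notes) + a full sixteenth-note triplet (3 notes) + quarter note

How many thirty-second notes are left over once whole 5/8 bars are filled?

One bar of 5/8 = 20 thirty-second notes.
Each duration in thirty-second notes: dotted half note = 24; quarter note = 8; dotted eighth = 6; quarter tied to half (quarter + half) = 24; quarter = 8; dotted sixteenth note = 3; dotted half note = 24; dotted half = 24; a full sixteenth-note triplet (3 notes) (three triplet sixteenths span one eighth) = 4; a full sixteenth-note triplet (3 notes) (three triplet sixteenths span one eighth) = 4; quarter note = 8.
Adding: 24 + 8 + 6 + 24 + 8 + 3 + 24 + 24 + 4 + 4 + 8 = 137.
137 ÷ 20 = 6 complete bars with 17 thirty-second notes remaining.

17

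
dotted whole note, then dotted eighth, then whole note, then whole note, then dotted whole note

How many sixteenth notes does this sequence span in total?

Express everything in sixteenth notes: dotted whole note = 24; dotted eighth = 3; whole note = 16; whole note = 16; dotted whole note = 24.
Sum: 24 + 3 + 16 + 16 + 24 = 83 sixteenth notes.

83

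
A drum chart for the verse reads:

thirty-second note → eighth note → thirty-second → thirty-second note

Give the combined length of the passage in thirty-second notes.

7

Convert each value to thirty-second notes: thirty-second note = 1; eighth note = 4; thirty-second = 1; thirty-second note = 1.
Adding: 1 + 4 + 1 + 1 = 7 thirty-second notes.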